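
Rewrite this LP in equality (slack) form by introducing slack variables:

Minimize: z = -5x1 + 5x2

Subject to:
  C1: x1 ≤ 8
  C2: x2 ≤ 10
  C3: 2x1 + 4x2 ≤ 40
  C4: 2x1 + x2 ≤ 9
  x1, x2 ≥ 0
min z = -5x1 + 5x2

s.t.
  x1 + s1 = 8
  x2 + s2 = 10
  2x1 + 4x2 + s3 = 40
  2x1 + x2 + s4 = 9
  x1, x2, s1, s2, s3, s4 ≥ 0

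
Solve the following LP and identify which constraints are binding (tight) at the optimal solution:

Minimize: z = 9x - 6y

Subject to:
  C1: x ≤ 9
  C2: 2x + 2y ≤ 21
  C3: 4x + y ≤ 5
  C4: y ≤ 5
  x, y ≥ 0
Optimal: x = 0, y = 5
Slack at optimum:
  C1: slack = 9
  C2: slack = 11
  C3: slack = 0 (binding)
  C4: slack = 0 (binding)
  x ≥ 0: x = 0 (binding)
  y ≥ 0: y = 5
Binding constraints: C3, C4, x ≥ 0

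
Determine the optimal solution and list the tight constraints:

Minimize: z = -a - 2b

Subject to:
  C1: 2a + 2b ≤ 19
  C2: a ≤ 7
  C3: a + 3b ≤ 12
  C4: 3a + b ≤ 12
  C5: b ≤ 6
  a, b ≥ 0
Optimal: a = 3, b = 3
Slack at optimum:
  C1: slack = 7
  C2: slack = 4
  C3: slack = 0 (binding)
  C4: slack = 0 (binding)
  C5: slack = 3
  a ≥ 0: a = 3
  b ≥ 0: b = 3
Binding constraints: C3, C4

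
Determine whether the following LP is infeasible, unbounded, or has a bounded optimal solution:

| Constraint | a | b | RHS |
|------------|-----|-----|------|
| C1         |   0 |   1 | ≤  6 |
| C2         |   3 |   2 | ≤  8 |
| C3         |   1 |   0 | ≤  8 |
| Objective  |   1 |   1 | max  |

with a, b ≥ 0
The point (0, 4) satisfies every constraint, so the LP is feasible; the constraints give a ≤ 8 and b ≤ 6, which with a, b ≥ 0 keep the feasible region inside a bounded box. A feasible, bounded LP attains a finite optimum at a vertex.

Evaluating z = a + b at each vertex:
  (0, 0): z = 0
  (2.667, 0): z = 2.667
  (0, 4): z = 4

Feasible with finite optimum z* = 4 at (0, 4).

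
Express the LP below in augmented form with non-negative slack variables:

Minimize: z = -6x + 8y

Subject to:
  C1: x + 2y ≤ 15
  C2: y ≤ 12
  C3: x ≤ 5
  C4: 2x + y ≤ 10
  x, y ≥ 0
min z = -6x + 8y

s.t.
  x + 2y + s1 = 15
  y + s2 = 12
  x + s3 = 5
  2x + y + s4 = 10
  x, y, s1, s2, s3, s4 ≥ 0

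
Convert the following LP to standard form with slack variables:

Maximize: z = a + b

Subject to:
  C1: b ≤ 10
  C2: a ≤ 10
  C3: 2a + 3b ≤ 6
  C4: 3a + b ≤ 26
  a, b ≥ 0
max z = a + b

s.t.
  b + s1 = 10
  a + s2 = 10
  2a + 3b + s3 = 6
  3a + b + s4 = 26
  a, b, s1, s2, s3, s4 ≥ 0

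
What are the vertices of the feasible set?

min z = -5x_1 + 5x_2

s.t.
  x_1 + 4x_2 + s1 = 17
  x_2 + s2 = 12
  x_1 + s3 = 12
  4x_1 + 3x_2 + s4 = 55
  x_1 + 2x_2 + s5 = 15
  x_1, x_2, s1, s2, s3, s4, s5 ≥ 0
Each vertex is the intersection of two constraint boundaries that also satisfies all remaining constraints:
  x_1 = 0 and x_2 = 0 → (0, 0)
  x_1 = 12 and x_2 = 0 → (12, 0)
  x_1 + 4x_2 = 17 and x_1 = 12 → (12, 1.25)
  x_1 + 4x_2 = 17 and x_1 = 0 → (0, 4.25)

Vertices: (0, 0), (12, 0), (12, 1.25), (0, 4.25)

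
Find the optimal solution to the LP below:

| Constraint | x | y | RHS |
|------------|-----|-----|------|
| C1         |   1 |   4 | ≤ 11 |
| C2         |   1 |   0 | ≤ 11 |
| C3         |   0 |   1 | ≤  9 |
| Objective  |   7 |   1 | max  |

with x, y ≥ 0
Each vertex is the intersection of two constraint boundaries that also satisfies all remaining constraints:
  x = 0 and y = 0 → (0, 0)
  x + 4y = 11 and x = 11 → (11, 0)
  x + 4y = 11 and x = 0 → (0, 2.75)

Evaluating z = 7x + y at each vertex:
  (0, 0): z = 0
  (11, 0): z = 77
  (0, 2.75): z = 2.75

The maximum is at (11, 0) with z = 77.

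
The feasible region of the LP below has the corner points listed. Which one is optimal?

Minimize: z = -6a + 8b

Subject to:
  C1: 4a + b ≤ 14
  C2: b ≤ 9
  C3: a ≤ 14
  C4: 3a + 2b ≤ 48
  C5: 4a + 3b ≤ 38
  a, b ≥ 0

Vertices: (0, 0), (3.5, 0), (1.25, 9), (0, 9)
(3.5, 0) with z = -21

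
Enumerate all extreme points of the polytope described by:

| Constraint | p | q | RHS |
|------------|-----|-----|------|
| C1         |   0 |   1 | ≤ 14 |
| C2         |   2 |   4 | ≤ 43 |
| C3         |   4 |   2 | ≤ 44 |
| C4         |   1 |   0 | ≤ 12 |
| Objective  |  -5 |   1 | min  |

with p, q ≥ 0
Each vertex is the intersection of two constraint boundaries that also satisfies all remaining constraints:
  p = 0 and q = 0 → (0, 0)
  4p + 2q = 44 and q = 0 → (11, 0)
  2p + 4q = 43 and 4p + 2q = 44 → (7.5, 7)
  2p + 4q = 43 and p = 0 → (0, 10.75)

Vertices: (0, 0), (11, 0), (7.5, 7), (0, 10.75)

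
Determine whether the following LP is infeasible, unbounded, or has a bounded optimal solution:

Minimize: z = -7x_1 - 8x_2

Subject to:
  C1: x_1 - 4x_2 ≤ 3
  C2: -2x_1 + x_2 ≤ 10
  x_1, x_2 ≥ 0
Feasible point: (0, 0) satisfies every constraint, so the LP is feasible.
Direction d = (1, 1): for each constraint row a, a·d ≤ 0 —
  (1)(1) + (-4)(1) = -3 ≤ 0
  (-2)(1) + (1)(1) = -1 ≤ 0
and d ≥ 0, so (0, 0) + t·d stays feasible for every t ≥ 0. Along this ray z = -7x_1 - 8x_2 changes by -15 per unit t, so z → −∞.

Unbounded — the objective can decrease without bound over the feasible region.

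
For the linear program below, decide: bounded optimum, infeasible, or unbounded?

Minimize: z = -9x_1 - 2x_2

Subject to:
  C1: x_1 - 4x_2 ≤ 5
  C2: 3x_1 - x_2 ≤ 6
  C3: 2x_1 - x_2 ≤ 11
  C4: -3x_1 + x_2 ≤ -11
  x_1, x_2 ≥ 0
C2 requires 3x_1 - x_2 ≤ 6, while C4 (-3x_1 + x_2 ≤ -11) is equivalent to 3x_1 - x_2 ≥ 11. Together they would need 11 ≤ 3x_1 - x_2 ≤ 6, which is impossible since 11 > 6. No point satisfies all constraints.

Infeasible — the constraint set is empty.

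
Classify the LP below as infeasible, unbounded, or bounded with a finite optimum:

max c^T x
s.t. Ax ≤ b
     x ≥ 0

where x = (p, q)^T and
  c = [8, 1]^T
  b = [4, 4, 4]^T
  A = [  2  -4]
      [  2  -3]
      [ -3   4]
Feasible point: (0, 0) satisfies every constraint, so the LP is feasible.
Direction d = (3, 2): for each constraint row a, a·d ≤ 0 —
  (2)(3) + (-4)(2) = -2 ≤ 0
  (2)(3) + (-3)(2) = 0 ≤ 0
  (-3)(3) + (4)(2) = -1 ≤ 0
and d ≥ 0, so (0, 0) + t·d stays feasible for every t ≥ 0. Along this ray z = 8p + q changes by 26 per unit t, so z → +∞.

Unbounded — the objective can increase without bound over the feasible region.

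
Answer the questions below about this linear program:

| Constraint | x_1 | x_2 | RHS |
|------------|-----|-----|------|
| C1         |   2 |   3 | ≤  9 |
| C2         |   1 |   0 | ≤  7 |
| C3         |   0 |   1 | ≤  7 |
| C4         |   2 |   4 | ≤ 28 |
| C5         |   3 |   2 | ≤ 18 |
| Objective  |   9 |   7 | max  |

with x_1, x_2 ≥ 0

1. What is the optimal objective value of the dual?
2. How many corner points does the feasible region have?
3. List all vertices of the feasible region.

1. 40.5 (by strong duality, equal to the primal optimum)
2. 3
3. (0, 0), (4.5, 0), (0, 3)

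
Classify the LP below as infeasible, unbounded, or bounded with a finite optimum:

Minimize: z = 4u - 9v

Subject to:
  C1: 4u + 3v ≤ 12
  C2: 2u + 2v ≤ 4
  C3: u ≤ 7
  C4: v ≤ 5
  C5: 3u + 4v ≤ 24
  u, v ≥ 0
The point (0, 2) satisfies every constraint, so the LP is feasible; the constraints give u ≤ 7 and v ≤ 5, which with u, v ≥ 0 keep the feasible region inside a bounded box. A feasible, bounded LP attains a finite optimum at a vertex.

Evaluating z = 4u - 9v at each vertex:
  (0, 0): z = 0
  (2, 0): z = 8
  (0, 2): z = -18

Bounded optimum: z* = -18 at (0, 2).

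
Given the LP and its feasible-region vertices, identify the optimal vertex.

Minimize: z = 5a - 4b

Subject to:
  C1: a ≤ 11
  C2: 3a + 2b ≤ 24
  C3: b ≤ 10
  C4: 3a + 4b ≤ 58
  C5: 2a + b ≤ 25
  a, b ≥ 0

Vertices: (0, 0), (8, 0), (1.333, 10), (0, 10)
Evaluating z = 5a - 4b at each vertex:
  (0, 0): z = 0
  (8, 0): z = 40
  (1.333, 10): z = -33.33
  (0, 10): z = -40

The smallest value is z = -40, attained at (0, 10).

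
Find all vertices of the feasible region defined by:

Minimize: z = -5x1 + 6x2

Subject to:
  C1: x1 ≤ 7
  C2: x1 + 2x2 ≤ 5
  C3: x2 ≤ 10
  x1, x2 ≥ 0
Each vertex is the intersection of two constraint boundaries that also satisfies all remaining constraints:
  x1 = 0 and x2 = 0 → (0, 0)
  x1 + 2x2 = 5 and x2 = 0 → (5, 0)
  x1 + 2x2 = 5 and x1 = 0 → (0, 2.5)

Vertices: (0, 0), (5, 0), (0, 2.5)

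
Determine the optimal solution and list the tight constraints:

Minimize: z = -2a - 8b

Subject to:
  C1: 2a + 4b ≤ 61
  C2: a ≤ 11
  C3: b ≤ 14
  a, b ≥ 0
Optimal: a = 2.5, b = 14
Binding: C1, C3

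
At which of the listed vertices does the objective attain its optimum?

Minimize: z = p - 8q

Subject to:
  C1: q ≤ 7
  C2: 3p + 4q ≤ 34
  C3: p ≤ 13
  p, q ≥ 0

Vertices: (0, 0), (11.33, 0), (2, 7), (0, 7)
Evaluating z = p - 8q at each vertex:
  (0, 0): z = 0
  (11.33, 0): z = 11.33
  (2, 7): z = -54
  (0, 7): z = -56

The smallest value is z = -56, attained at (0, 7).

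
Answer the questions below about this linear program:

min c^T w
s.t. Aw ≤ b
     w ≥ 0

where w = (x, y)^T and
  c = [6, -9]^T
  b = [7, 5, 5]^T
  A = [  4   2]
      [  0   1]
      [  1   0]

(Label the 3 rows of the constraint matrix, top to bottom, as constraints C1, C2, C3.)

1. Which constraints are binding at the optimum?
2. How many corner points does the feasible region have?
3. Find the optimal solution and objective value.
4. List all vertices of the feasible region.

1. C1, x ≥ 0
2. 3
3. x = 0, y = 3.5, z = -31.5
4. (0, 0), (1.75, 0), (0, 3.5)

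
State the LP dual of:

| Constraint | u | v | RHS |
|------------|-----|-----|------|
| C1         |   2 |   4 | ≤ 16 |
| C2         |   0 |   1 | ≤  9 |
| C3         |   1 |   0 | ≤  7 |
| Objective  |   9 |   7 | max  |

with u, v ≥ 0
Minimize: z = 16y1 + 9y2 + 7y3

Subject to:
  C1: -2y1 - y3 ≤ -9
  C2: -4y1 - y2 ≤ -7
  y1, y2, y3 ≥ 0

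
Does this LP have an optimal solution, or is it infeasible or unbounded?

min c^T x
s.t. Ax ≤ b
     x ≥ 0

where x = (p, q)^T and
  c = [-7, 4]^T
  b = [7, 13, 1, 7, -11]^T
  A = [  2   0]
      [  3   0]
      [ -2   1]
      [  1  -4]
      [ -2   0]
One constraint requires 2p ≤ 7, while the constraint -2p ≤ -11 is equivalent to 2p ≥ 11. Together they would need 11 ≤ 2p ≤ 7, which is impossible since 11 > 7. No point satisfies all constraints.

Infeasible — the constraint set is empty.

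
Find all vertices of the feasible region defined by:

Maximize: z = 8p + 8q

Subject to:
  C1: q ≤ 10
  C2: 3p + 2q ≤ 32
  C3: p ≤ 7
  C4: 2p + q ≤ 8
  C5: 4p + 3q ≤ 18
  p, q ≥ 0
Each vertex is the intersection of two constraint boundaries that also satisfies all remaining constraints:
  p = 0 and q = 0 → (0, 0)
  2p + q = 8 and q = 0 → (4, 0)
  2p + q = 8 and 4p + 3q = 18 → (3, 2)
  4p + 3q = 18 and p = 0 → (0, 6)

Vertices: (0, 0), (4, 0), (3, 2), (0, 6)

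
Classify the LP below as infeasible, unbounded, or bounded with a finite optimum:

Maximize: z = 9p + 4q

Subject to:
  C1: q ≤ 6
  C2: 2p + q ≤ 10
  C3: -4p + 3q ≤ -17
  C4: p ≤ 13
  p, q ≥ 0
The point (5, 0) satisfies every constraint, so the LP is feasible; the constraints give p ≤ 13 and q ≤ 6, which with p, q ≥ 0 keep the feasible region inside a bounded box. A feasible, bounded LP attains a finite optimum at a vertex.

The LP has an optimal solution: (5, 0) with z = 45.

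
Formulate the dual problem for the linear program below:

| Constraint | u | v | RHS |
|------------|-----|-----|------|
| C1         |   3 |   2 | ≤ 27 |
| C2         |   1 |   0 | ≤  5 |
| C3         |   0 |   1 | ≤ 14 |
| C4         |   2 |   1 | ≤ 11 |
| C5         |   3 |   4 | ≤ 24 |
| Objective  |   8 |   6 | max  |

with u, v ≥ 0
Minimize: z = 27y1 + 5y2 + 14y3 + 11y4 + 24y5

Subject to:
  C1: -3y1 - y2 - 2y4 - 3y5 ≤ -8
  C2: -2y1 - y3 - y4 - 4y5 ≤ -6
  y1, y2, y3, y4, y5 ≥ 0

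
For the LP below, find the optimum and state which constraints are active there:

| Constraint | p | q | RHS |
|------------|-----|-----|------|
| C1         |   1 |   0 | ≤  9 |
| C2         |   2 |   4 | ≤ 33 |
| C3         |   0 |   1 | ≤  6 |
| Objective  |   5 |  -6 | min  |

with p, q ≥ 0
Optimal: p = 0, q = 6
Slack at optimum:
  C1: slack = 9
  C2: slack = 9
  C3: slack = 0 (binding)
  p ≥ 0: p = 0 (binding)
  q ≥ 0: q = 6
Binding constraints: C3, p ≥ 0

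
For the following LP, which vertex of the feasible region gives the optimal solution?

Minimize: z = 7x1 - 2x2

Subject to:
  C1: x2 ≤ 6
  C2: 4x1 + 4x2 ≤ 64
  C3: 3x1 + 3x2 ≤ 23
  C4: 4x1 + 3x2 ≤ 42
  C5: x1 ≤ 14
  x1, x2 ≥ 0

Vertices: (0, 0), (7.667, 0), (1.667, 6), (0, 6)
Evaluating z = 7x1 - 2x2 at each vertex:
  (0, 0): z = 0
  (7.667, 0): z = 53.67
  (1.667, 6): z = -0.3333
  (0, 6): z = -12

The smallest value is z = -12, attained at (0, 6).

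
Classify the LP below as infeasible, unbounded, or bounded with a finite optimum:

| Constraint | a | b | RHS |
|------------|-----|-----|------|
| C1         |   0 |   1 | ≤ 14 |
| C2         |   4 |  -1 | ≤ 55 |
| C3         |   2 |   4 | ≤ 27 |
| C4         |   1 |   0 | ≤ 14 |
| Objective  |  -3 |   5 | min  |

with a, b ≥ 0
The point (13.5, 0) satisfies every constraint, so the LP is feasible; the constraints give a ≤ 14 and b ≤ 14, which with a, b ≥ 0 keep the feasible region inside a bounded box. A feasible, bounded LP attains a finite optimum at a vertex.

Evaluating z = -3a + 5b at each vertex:
  (0, 0): z = 0
  (13.5, 0): z = -40.5
  (0, 6.75): z = 33.75

Feasible with finite optimum z* = -40.5 at (13.5, 0).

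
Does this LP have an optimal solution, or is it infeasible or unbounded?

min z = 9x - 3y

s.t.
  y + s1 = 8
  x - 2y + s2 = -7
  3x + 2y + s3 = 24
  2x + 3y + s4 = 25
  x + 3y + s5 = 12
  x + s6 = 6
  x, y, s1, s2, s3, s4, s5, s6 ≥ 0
The point (0, 4) satisfies every constraint, so the LP is feasible; the constraints give x ≤ 6 and y ≤ 8, which with x, y ≥ 0 keep the feasible region inside a bounded box. A feasible, bounded LP attains a finite optimum at a vertex.

Bounded optimum: z* = -12 at (0, 4).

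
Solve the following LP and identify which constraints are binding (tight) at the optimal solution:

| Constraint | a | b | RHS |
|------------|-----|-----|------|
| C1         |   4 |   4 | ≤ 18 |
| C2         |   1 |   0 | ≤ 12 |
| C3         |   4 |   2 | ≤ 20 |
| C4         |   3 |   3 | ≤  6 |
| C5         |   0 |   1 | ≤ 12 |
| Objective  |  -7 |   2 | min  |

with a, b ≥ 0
Optimal: a = 2, b = 0
Binding: C4, b ≥ 0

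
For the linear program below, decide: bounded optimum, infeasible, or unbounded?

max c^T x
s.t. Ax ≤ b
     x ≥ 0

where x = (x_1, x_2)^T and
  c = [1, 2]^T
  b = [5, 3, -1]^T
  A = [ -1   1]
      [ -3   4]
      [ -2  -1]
Feasible point: (1, 0) satisfies every constraint, so the LP is feasible.
Direction d = (1, 0): for each constraint row a, a·d ≤ 0 —
  (-1)(1) + (1)(0) = -1 ≤ 0
  (-3)(1) + (4)(0) = -3 ≤ 0
  (-2)(1) + (-1)(0) = -2 ≤ 0
and d ≥ 0, so (1, 0) + t·d stays feasible for every t ≥ 0. Along this ray z = x_1 + 2x_2 changes by 1 per unit t, so z → +∞.

Unbounded — the objective can increase without bound over the feasible region.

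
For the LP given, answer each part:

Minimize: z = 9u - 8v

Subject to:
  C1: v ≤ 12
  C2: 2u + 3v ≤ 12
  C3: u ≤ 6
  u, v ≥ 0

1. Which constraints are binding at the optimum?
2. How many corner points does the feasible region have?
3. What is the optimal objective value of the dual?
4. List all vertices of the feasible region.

1. C2, u ≥ 0
2. 3
3. -32 (by strong duality, equal to the primal optimum)
4. (0, 0), (6, 0), (0, 4)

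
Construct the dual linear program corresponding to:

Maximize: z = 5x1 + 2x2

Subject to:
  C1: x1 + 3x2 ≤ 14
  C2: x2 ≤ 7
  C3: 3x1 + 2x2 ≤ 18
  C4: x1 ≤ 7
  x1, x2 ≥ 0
Minimize: z = 14y1 + 7y2 + 18y3 + 7y4

Subject to:
  C1: -y1 - 3y3 - y4 ≤ -5
  C2: -3y1 - y2 - 2y3 ≤ -2
  y1, y2, y3, y4 ≥ 0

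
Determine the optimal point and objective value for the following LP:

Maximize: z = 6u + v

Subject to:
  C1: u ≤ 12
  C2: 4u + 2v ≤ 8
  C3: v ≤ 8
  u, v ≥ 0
Each vertex is the intersection of two constraint boundaries that also satisfies all remaining constraints:
  u = 0 and v = 0 → (0, 0)
  4u + 2v = 8 and v = 0 → (2, 0)
  4u + 2v = 8 and u = 0 → (0, 4)

Evaluating z = 6u + v at each vertex:
  (0, 0): z = 0
  (2, 0): z = 12
  (0, 4): z = 4

The maximum is at (2, 0) with z = 12.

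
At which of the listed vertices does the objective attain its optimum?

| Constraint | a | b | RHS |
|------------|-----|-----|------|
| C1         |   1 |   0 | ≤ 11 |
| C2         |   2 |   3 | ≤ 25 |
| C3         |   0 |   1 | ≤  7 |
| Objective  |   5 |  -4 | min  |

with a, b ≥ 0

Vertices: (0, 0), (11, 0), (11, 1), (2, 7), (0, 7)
(0, 7) with z = -28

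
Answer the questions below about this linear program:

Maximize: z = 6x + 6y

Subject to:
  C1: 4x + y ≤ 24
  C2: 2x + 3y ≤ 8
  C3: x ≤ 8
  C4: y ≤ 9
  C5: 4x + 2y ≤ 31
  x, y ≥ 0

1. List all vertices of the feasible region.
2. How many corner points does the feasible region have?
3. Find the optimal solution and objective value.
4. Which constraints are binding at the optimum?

1. (0, 0), (4, 0), (0, 2.667)
2. 3
3. x = 4, y = 0, z = 24
4. C2, y ≥ 0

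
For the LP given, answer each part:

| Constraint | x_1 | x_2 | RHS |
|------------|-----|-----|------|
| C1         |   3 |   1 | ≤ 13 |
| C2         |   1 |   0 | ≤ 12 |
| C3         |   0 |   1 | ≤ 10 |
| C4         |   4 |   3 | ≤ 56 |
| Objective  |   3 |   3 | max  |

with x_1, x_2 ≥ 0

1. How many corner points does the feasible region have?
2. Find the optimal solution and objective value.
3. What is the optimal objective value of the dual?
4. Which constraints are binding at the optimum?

1. 4
2. x_1 = 1, x_2 = 10, z = 33
3. 33 (by strong duality, equal to the primal optimum)
4. C1, C3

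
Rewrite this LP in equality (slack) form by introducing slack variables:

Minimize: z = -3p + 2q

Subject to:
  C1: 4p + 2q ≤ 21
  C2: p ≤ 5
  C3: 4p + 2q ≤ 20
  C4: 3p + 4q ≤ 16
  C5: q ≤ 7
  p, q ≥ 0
min z = -3p + 2q

s.t.
  4p + 2q + s1 = 21
  p + s2 = 5
  4p + 2q + s3 = 20
  3p + 4q + s4 = 16
  q + s5 = 7
  p, q, s1, s2, s3, s4, s5 ≥ 0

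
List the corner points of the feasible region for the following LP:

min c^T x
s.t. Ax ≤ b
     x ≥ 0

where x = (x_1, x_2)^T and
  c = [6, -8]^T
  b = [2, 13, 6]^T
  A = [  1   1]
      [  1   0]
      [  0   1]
Each vertex is the intersection of two constraint boundaries that also satisfies all remaining constraints:
  x_1 = 0 and x_2 = 0 → (0, 0)
  x_1 + x_2 = 2 and x_2 = 0 → (2, 0)
  x_1 + x_2 = 2 and x_1 = 0 → (0, 2)

Vertices: (0, 0), (2, 0), (0, 2)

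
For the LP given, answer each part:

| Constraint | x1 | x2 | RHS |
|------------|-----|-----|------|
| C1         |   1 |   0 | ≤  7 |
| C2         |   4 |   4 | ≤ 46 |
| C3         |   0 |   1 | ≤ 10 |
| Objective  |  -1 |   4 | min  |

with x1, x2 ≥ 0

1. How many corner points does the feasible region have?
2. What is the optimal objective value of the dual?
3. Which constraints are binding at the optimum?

1. 5
2. -7 (by strong duality, equal to the primal optimum)
3. C1, x2 ≥ 0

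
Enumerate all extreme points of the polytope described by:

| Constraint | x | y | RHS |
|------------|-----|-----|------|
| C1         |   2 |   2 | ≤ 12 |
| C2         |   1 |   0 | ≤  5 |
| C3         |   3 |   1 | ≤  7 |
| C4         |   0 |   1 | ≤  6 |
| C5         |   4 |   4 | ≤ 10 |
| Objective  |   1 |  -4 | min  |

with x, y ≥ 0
Each vertex is the intersection of two constraint boundaries that also satisfies all remaining constraints:
  x = 0 and y = 0 → (0, 0)
  3x + y = 7 and y = 0 → (2.333, 0)
  3x + y = 7 and 4x + 4y = 10 → (2.25, 0.25)
  4x + 4y = 10 and x = 0 → (0, 2.5)

Vertices: (0, 0), (2.333, 0), (2.25, 0.25), (0, 2.5)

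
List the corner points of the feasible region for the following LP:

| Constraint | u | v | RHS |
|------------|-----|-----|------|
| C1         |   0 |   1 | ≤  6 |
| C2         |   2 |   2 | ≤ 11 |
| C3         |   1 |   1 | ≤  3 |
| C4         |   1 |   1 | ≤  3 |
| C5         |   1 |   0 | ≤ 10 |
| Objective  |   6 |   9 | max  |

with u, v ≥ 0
Each vertex is the intersection of two constraint boundaries that also satisfies all remaining constraints:
  u = 0 and v = 0 → (0, 0)
  u + v = 3 and v = 0 → (3, 0)
  u + v = 3 and u = 0 → (0, 3)

Vertices: (0, 0), (3, 0), (0, 3)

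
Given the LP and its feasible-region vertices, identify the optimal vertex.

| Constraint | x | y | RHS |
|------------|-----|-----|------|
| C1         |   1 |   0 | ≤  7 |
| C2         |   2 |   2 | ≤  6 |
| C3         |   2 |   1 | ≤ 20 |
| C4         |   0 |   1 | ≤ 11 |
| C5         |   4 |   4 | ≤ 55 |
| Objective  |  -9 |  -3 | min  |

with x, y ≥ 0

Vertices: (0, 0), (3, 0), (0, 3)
Evaluating z = -9x - 3y at each vertex:
  (0, 0): z = 0
  (3, 0): z = -27
  (0, 3): z = -9

The smallest value is z = -27, attained at (3, 0).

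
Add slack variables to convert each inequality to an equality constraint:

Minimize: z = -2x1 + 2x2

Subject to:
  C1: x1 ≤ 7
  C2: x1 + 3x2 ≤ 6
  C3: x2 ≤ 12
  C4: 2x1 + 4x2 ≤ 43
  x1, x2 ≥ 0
min z = -2x1 + 2x2

s.t.
  x1 + s1 = 7
  x1 + 3x2 + s2 = 6
  x2 + s3 = 12
  2x1 + 4x2 + s4 = 43
  x1, x2, s1, s2, s3, s4 ≥ 0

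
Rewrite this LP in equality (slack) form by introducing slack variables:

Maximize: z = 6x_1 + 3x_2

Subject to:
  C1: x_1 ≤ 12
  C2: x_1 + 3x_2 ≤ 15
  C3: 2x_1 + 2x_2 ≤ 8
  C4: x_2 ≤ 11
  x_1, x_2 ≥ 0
max z = 6x_1 + 3x_2

s.t.
  x_1 + s1 = 12
  x_1 + 3x_2 + s2 = 15
  2x_1 + 2x_2 + s3 = 8
  x_2 + s4 = 11
  x_1, x_2, s1, s2, s3, s4 ≥ 0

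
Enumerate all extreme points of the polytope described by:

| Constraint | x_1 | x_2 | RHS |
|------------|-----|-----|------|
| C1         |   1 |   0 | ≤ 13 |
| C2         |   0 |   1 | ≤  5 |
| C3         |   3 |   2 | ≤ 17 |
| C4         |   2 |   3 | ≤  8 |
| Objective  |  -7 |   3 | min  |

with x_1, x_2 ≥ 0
Each vertex is the intersection of two constraint boundaries that also satisfies all remaining constraints:
  x_1 = 0 and x_2 = 0 → (0, 0)
  2x_1 + 3x_2 = 8 and x_2 = 0 → (4, 0)
  2x_1 + 3x_2 = 8 and x_1 = 0 → (0, 2.667)

Vertices: (0, 0), (4, 0), (0, 2.667)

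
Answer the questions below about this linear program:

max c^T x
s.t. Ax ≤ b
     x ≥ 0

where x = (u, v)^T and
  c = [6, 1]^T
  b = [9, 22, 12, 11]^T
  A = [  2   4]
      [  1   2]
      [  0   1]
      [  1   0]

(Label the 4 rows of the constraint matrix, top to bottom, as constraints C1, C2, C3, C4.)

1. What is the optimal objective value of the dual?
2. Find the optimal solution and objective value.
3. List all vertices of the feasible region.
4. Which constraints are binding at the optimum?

1. 27 (by strong duality, equal to the primal optimum)
2. u = 4.5, v = 0, z = 27
3. (0, 0), (4.5, 0), (0, 2.25)
4. C1, v ≥ 0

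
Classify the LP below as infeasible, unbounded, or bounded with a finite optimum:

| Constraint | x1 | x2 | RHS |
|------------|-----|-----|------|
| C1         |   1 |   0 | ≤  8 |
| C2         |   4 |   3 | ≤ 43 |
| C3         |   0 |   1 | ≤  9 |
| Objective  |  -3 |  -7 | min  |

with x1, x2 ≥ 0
The point (4, 9) satisfies every constraint, so the LP is feasible; the constraints give x1 ≤ 8 and x2 ≤ 9, which with x1, x2 ≥ 0 keep the feasible region inside a bounded box. A feasible, bounded LP attains a finite optimum at a vertex.

Evaluating z = -3x1 - 7x2 at each vertex:
  (0, 0): z = 0
  (8, 0): z = -24
  (8, 3.667): z = -49.67
  (4, 9): z = -75
  (0, 9): z = -63

The LP has an optimal solution: (4, 9) with z = -75.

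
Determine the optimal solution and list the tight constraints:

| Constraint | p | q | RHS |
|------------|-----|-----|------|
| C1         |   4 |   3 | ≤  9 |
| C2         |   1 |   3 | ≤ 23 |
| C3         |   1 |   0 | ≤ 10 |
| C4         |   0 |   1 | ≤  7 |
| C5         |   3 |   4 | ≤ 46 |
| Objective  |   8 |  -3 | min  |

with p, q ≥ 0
Optimal: p = 0, q = 3
Slack at optimum:
  C1: slack = 0 (binding)
  C2: slack = 14
  C3: slack = 10
  C4: slack = 4
  C5: slack = 34
  p ≥ 0: p = 0 (binding)
  q ≥ 0: q = 3
Binding constraints: C1, p ≥ 0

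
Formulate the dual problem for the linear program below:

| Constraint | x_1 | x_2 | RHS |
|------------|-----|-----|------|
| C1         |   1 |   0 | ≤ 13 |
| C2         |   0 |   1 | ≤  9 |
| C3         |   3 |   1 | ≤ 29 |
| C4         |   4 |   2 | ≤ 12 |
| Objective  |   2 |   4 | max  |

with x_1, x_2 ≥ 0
Minimize: z = 13y1 + 9y2 + 29y3 + 12y4

Subject to:
  C1: -y1 - 3y3 - 4y4 ≤ -2
  C2: -y2 - y3 - 2y4 ≤ -4
  y1, y2, y3, y4 ≥ 0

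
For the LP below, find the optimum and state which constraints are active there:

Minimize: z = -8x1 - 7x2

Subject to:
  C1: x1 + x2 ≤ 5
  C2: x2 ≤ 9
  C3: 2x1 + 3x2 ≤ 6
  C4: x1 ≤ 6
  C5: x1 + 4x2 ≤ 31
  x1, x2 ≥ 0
Optimal: x1 = 3, x2 = 0
Slack at optimum:
  C1: slack = 2
  C2: slack = 9
  C3: slack = 0 (binding)
  C4: slack = 3
  C5: slack = 28
  x1 ≥ 0: x1 = 3
  x2 ≥ 0: x2 = 0 (binding)
Binding constraints: C3, x2 ≥ 0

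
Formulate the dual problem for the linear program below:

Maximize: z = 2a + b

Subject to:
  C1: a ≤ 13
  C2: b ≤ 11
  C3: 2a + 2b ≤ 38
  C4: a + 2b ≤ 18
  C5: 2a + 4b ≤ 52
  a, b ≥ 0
Minimize: z = 13y1 + 11y2 + 38y3 + 18y4 + 52y5

Subject to:
  C1: -y1 - 2y3 - y4 - 2y5 ≤ -2
  C2: -y2 - 2y3 - 2y4 - 4y5 ≤ -1
  y1, y2, y3, y4, y5 ≥ 0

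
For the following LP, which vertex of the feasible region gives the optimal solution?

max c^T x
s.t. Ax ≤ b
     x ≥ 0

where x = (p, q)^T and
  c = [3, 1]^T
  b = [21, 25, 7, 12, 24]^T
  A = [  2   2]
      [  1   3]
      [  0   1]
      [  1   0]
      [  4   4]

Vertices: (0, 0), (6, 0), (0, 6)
Evaluating z = 3p + q at each vertex:
  (0, 0): z = 0
  (6, 0): z = 18
  (0, 6): z = 6

The largest value is z = 18, attained at (6, 0).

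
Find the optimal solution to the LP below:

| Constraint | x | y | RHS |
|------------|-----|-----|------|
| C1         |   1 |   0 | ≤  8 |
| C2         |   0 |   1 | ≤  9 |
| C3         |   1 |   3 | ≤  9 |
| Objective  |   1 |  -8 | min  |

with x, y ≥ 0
Each vertex is the intersection of two constraint boundaries that also satisfies all remaining constraints:
  x = 0 and y = 0 → (0, 0)
  x = 8 and y = 0 → (8, 0)
  x = 8 and x + 3y = 9 → (8, 0.3333)
  x + 3y = 9 and x = 0 → (0, 3)

Evaluating z = x - 8y at each vertex:
  (0, 0): z = 0
  (8, 0): z = 8
  (8, 0.3333): z = 5.333
  (0, 3): z = -24

The minimum is at (0, 3) with z = -24.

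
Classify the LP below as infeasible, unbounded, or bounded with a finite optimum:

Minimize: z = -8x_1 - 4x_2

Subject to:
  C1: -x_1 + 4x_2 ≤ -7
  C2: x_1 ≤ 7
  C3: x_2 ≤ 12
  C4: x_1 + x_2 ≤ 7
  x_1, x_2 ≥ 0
The point (7, 0) satisfies every constraint, so the LP is feasible; the constraints give x_1 ≤ 7 and x_2 ≤ 12, which with x_1, x_2 ≥ 0 keep the feasible region inside a bounded box. A feasible, bounded LP attains a finite optimum at a vertex.

Bounded optimum: z* = -56 at (7, 0).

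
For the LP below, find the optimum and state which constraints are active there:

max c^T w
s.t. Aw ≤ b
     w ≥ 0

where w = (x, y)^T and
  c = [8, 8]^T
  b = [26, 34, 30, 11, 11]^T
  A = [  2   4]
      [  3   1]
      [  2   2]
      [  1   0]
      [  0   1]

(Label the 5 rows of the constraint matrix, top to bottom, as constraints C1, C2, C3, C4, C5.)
Optimal: x = 11, y = 1
Slack at optimum:
  C1: slack = 0 (binding)
  C2: slack = 0 (binding)
  C3: slack = 6
  C4: slack = 0 (binding)
  C5: slack = 10
  x ≥ 0: x = 11
  y ≥ 0: y = 1
Binding constraints: C1, C2, C4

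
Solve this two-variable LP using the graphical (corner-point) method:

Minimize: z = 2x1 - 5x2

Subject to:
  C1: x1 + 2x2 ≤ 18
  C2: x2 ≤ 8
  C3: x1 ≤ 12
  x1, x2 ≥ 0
Each vertex is the intersection of two constraint boundaries that also satisfies all remaining constraints:
  x1 = 0 and x2 = 0 → (0, 0)
  x1 = 12 and x2 = 0 → (12, 0)
  x1 + 2x2 = 18 and x1 = 12 → (12, 3)
  x1 + 2x2 = 18 and x2 = 8 → (2, 8)
  x2 = 8 and x1 = 0 → (0, 8)

Evaluating z = 2x1 - 5x2 at each vertex:
  (0, 0): z = 0
  (12, 0): z = 24
  (12, 3): z = 9
  (2, 8): z = -36
  (0, 8): z = -40

The minimum is at (0, 8) with z = -40.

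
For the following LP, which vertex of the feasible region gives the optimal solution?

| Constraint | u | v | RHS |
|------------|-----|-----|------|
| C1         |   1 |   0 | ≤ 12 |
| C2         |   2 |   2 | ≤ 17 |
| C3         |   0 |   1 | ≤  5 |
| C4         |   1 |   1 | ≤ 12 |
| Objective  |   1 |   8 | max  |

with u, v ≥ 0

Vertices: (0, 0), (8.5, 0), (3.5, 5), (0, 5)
Evaluating z = u + 8v at each vertex:
  (0, 0): z = 0
  (8.5, 0): z = 8.5
  (3.5, 5): z = 43.5
  (0, 5): z = 40

The largest value is z = 43.5, attained at (3.5, 5).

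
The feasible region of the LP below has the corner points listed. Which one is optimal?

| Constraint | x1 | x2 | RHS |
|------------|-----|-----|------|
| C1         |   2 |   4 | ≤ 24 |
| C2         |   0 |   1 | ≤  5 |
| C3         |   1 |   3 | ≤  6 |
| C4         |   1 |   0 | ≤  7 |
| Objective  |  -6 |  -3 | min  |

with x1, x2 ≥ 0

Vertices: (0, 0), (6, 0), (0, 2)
(6, 0) with z = -36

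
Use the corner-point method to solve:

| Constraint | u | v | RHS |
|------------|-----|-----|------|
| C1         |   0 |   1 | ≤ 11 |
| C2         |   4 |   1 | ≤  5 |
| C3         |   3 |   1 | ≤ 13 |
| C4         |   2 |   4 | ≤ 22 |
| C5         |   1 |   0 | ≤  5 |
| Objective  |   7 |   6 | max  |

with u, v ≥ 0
u = 0, v = 5, z = 30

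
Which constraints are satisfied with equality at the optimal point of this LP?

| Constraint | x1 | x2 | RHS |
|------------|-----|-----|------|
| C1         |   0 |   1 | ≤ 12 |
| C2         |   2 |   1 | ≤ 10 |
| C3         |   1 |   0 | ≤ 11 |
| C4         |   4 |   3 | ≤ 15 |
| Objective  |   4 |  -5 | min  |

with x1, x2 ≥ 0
Optimal: x1 = 0, x2 = 5
Slack at optimum:
  C1: slack = 7
  C2: slack = 5
  C3: slack = 11
  C4: slack = 0 (binding)
  x1 ≥ 0: x1 = 0 (binding)
  x2 ≥ 0: x2 = 5
Binding constraints: C4, x1 ≥ 0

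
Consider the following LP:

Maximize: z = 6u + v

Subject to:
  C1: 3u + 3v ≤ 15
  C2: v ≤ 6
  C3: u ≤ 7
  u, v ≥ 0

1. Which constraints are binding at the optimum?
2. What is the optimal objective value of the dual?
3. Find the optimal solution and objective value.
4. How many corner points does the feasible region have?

1. C1, v ≥ 0
2. 30 (by strong duality, equal to the primal optimum)
3. u = 5, v = 0, z = 30
4. 3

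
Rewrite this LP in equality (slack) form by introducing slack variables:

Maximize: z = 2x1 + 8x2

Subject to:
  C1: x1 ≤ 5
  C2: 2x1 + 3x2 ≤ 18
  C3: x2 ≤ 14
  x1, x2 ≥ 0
max z = 2x1 + 8x2

s.t.
  x1 + s1 = 5
  2x1 + 3x2 + s2 = 18
  x2 + s3 = 14
  x1, x2, s1, s2, s3 ≥ 0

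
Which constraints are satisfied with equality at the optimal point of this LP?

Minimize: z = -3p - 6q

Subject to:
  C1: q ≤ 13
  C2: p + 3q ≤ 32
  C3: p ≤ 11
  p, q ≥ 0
Optimal: p = 11, q = 7
Slack at optimum:
  C1: slack = 6
  C2: slack = 0 (binding)
  C3: slack = 0 (binding)
  p ≥ 0: p = 11
  q ≥ 0: q = 7
Binding constraints: C2, C3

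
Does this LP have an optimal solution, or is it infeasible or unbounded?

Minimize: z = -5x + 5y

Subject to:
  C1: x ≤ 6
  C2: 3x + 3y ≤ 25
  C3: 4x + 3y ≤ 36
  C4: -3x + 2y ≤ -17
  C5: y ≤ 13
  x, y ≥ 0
The point (6, 0) satisfies every constraint, so the LP is feasible; the constraints give x ≤ 6 and y ≤ 13, which with x, y ≥ 0 keep the feasible region inside a bounded box. A feasible, bounded LP attains a finite optimum at a vertex.

Evaluating z = -5x + 5y at each vertex:
  (5.667, 0): z = -28.33
  (6, 0): z = -30
  (6, 0.5): z = -27.5

Feasible with finite optimum z* = -30 at (6, 0).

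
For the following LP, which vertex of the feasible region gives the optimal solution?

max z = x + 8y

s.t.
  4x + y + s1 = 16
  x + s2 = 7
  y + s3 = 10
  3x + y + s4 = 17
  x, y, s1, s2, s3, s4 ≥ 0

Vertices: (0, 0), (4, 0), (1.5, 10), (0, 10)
(1.5, 10) with z = 81.5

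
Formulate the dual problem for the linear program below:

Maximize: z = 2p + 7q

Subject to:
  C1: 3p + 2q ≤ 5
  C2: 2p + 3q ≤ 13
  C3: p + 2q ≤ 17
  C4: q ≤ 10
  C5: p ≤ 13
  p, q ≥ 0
Minimize: z = 5y1 + 13y2 + 17y3 + 10y4 + 13y5

Subject to:
  C1: -3y1 - 2y2 - y3 - y5 ≤ -2
  C2: -2y1 - 3y2 - 2y3 - y4 ≤ -7
  y1, y2, y3, y4, y5 ≥ 0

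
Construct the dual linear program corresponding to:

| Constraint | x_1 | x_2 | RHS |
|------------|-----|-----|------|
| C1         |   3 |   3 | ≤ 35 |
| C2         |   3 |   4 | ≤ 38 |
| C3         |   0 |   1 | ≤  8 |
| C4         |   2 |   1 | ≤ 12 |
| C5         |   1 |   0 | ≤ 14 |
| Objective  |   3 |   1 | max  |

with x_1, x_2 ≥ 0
Minimize: z = 35y1 + 38y2 + 8y3 + 12y4 + 14y5

Subject to:
  C1: -3y1 - 3y2 - 2y4 - y5 ≤ -3
  C2: -3y1 - 4y2 - y3 - y4 ≤ -1
  y1, y2, y3, y4, y5 ≥ 0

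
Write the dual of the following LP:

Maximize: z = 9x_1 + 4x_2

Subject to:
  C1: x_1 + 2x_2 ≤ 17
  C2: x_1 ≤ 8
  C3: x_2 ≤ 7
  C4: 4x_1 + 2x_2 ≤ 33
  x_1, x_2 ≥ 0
Minimize: z = 17y1 + 8y2 + 7y3 + 33y4

Subject to:
  C1: -y1 - y2 - 4y4 ≤ -9
  C2: -2y1 - y3 - 2y4 ≤ -4
  y1, y2, y3, y4 ≥ 0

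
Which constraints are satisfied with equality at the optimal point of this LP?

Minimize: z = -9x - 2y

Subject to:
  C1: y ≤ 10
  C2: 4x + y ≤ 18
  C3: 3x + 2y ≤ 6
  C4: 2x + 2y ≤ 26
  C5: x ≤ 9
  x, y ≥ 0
Optimal: x = 2, y = 0
Binding: C3, y ≥ 0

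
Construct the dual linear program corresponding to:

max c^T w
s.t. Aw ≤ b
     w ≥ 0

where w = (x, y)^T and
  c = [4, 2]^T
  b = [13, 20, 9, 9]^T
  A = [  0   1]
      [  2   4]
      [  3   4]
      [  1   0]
Minimize: z = 13y1 + 20y2 + 9y3 + 9y4

Subject to:
  C1: -2y2 - 3y3 - y4 ≤ -4
  C2: -y1 - 4y2 - 4y3 ≤ -2
  y1, y2, y3, y4 ≥ 0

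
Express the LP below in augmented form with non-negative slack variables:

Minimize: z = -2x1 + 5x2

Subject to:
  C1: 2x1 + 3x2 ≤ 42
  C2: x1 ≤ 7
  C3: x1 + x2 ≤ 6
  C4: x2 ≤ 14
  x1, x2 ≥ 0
min z = -2x1 + 5x2

s.t.
  2x1 + 3x2 + s1 = 42
  x1 + s2 = 7
  x1 + x2 + s3 = 6
  x2 + s4 = 14
  x1, x2, s1, s2, s3, s4 ≥ 0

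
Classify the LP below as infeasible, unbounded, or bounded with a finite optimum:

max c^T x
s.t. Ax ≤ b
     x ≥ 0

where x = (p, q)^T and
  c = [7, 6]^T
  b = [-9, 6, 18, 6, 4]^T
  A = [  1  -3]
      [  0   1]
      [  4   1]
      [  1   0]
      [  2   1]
The point (0, 4) satisfies every constraint, so the LP is feasible; the constraints give p ≤ 6 and q ≤ 6, which with p, q ≥ 0 keep the feasible region inside a bounded box. A feasible, bounded LP attains a finite optimum at a vertex.

Evaluating z = 7p + 6q at each vertex:
  (0, 3): z = 18
  (0.4286, 3.143): z = 21.86
  (0, 4): z = 24

Bounded optimum: z* = 24 at (0, 4).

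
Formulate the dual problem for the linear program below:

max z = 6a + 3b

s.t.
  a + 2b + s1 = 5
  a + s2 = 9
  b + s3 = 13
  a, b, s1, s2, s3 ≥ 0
Minimize: z = 5y1 + 9y2 + 13y3

Subject to:
  C1: -y1 - y2 ≤ -6
  C2: -2y1 - y3 ≤ -3
  y1, y2, y3 ≥ 0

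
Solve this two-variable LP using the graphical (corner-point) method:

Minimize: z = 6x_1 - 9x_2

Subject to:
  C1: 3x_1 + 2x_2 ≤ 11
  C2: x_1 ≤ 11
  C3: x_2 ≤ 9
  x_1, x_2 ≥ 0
x_1 = 0, x_2 = 5.5, z = -49.5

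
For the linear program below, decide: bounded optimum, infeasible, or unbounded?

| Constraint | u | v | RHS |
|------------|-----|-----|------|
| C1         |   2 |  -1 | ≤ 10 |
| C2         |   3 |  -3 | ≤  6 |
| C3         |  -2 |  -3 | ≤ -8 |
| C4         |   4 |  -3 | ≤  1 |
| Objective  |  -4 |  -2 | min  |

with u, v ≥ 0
Feasible point: (0, 3) satisfies every constraint, so the LP is feasible.
Direction d = (0, 1): for each constraint row a, a·d ≤ 0 —
  (2)(0) + (-1)(1) = -1 ≤ 0
  (3)(0) + (-3)(1) = -3 ≤ 0
  (-2)(0) + (-3)(1) = -3 ≤ 0
  (4)(0) + (-3)(1) = -3 ≤ 0
and d ≥ 0, so (0, 3) + t·d stays feasible for every t ≥ 0. Along this ray z = -4u - 2v changes by -2 per unit t, so z → −∞.

Unbounded: there is a feasible ray along which z → −∞.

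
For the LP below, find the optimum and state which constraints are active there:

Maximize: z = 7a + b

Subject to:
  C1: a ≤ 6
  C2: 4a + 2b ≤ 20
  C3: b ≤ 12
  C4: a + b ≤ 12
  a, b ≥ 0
Optimal: a = 5, b = 0
Slack at optimum:
  C1: slack = 1
  C2: slack = 0 (binding)
  C3: slack = 12
  C4: slack = 7
  a ≥ 0: a = 5
  b ≥ 0: b = 0 (binding)
Binding constraints: C2, b ≥ 0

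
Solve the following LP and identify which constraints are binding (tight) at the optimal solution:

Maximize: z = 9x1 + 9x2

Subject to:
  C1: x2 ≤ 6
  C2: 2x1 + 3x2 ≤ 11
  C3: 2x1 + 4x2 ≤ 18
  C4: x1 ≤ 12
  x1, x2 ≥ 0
Optimal: x1 = 5.5, x2 = 0
Slack at optimum:
  C1: slack = 6
  C2: slack = 0 (binding)
  C3: slack = 7
  C4: slack = 6.5
  x1 ≥ 0: x1 = 5.5
  x2 ≥ 0: x2 = 0 (binding)
Binding constraints: C2, x2 ≥ 0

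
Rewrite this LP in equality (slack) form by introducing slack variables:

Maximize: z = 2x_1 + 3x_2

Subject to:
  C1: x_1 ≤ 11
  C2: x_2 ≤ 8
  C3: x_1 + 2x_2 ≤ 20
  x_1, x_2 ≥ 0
max z = 2x_1 + 3x_2

s.t.
  x_1 + s1 = 11
  x_2 + s2 = 8
  x_1 + 2x_2 + s3 = 20
  x_1, x_2, s1, s2, s3 ≥ 0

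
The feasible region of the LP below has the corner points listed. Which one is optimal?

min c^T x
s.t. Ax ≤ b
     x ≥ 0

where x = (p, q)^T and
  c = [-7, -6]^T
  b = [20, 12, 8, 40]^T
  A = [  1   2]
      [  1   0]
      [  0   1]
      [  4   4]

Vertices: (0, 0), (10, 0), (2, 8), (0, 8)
Evaluating z = -7p - 6q at each vertex:
  (0, 0): z = 0
  (10, 0): z = -70
  (2, 8): z = -62
  (0, 8): z = -48

The smallest value is z = -70, attained at (10, 0).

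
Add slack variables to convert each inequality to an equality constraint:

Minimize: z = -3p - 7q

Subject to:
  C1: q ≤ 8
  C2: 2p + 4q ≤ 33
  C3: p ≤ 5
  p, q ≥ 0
min z = -3p - 7q

s.t.
  q + s1 = 8
  2p + 4q + s2 = 33
  p + s3 = 5
  p, q, s1, s2, s3 ≥ 0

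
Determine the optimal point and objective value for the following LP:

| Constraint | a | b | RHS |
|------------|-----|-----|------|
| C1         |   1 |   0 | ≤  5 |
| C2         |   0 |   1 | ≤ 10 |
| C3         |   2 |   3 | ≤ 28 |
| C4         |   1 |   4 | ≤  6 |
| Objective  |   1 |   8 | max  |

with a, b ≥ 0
Each vertex is the intersection of two constraint boundaries that also satisfies all remaining constraints:
  a = 0 and b = 0 → (0, 0)
  a = 5 and b = 0 → (5, 0)
  a = 5 and a + 4b = 6 → (5, 0.25)
  a + 4b = 6 and a = 0 → (0, 1.5)

Evaluating z = a + 8b at each vertex:
  (0, 0): z = 0
  (5, 0): z = 5
  (5, 0.25): z = 7
  (0, 1.5): z = 12

The maximum is at (0, 1.5) with z = 12.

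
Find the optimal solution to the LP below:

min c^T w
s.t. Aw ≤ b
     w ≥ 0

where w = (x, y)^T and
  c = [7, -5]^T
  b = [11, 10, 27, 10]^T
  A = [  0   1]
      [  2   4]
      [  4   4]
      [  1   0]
Each vertex is the intersection of two constraint boundaries that also satisfies all remaining constraints:
  x = 0 and y = 0 → (0, 0)
  2x + 4y = 10 and y = 0 → (5, 0)
  2x + 4y = 10 and x = 0 → (0, 2.5)

Evaluating z = 7x - 5y at each vertex:
  (0, 0): z = 0
  (5, 0): z = 35
  (0, 2.5): z = -12.5

The minimum is at (0, 2.5) with z = -12.5.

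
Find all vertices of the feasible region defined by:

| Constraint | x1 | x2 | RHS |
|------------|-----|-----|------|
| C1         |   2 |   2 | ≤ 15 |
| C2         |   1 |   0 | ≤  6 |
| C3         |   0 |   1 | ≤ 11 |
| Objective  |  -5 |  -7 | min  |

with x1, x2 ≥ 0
Each vertex is the intersection of two constraint boundaries that also satisfies all remaining constraints:
  x1 = 0 and x2 = 0 → (0, 0)
  x1 = 6 and x2 = 0 → (6, 0)
  2x1 + 2x2 = 15 and x1 = 6 → (6, 1.5)
  2x1 + 2x2 = 15 and x1 = 0 → (0, 7.5)

Vertices: (0, 0), (6, 0), (6, 1.5), (0, 7.5)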